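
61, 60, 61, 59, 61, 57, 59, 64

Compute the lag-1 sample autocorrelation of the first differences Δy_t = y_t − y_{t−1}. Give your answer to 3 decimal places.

First differences Δy: -1, 1, -2, 2, -4, 2, 5
Mean of differences = 0.4286
Numerator Σ(Δy_t−Δȳ)(Δy_{t+1}−Δȳ) = -12.7551
Denominator Σ(Δy_t−Δȳ)² = 53.7143
r_1(Δy) = -12.7551 / 53.7143 = -0.237

-0.237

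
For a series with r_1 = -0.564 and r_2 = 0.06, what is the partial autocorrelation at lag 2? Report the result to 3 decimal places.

φ_{22} = (r_2 − r_1²) / (1 − r_1²)
r_1² = (-0.564)² = 0.318096
Numerator = 0.06 − 0.3181 = -0.2581; denominator = 1 − 0.3181 = 0.6819
φ_{22} = -0.2581 / 0.6819 = -0.378

-0.378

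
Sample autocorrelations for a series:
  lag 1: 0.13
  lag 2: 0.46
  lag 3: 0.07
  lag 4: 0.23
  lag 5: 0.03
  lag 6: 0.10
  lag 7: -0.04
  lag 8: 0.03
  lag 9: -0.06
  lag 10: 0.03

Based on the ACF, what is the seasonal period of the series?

2

The largest autocorrelation is r_2 = 0.46, with a weaker echo at lag 4 (0.23); the remaining lags stay at or below 0.13.
The dominant spike at lag 2 indicates a seasonal period of 2.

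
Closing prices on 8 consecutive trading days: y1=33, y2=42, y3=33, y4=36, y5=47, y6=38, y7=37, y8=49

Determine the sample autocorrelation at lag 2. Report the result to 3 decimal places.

Mean ȳ = (33 + 42 + 33 + 36 + 47 + 38 + 37 + 49)/8 = 39.3750
Deviations from mean: -6.3750, 2.6250, -6.3750, -3.3750, 7.6250, -1.3750, -2.3750, 9.6250
Numerator Σ_{t=1}^{6}(y_t−ȳ)(y_{t+2}−ȳ) = -43.5313
Denominator Σ(y_t−ȳ)² = 257.8750
r_2 = -43.5313 / 257.8750 = -0.169

-0.169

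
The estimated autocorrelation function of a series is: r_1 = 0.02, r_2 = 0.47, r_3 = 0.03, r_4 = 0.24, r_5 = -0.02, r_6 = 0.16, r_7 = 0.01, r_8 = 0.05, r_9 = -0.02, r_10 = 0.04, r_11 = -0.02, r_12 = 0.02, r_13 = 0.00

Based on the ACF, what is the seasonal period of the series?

2

The largest autocorrelation is r_2 = 0.47, with weaker echoes at lags 4 (0.24) and 6 (0.16); the remaining lags stay at or below 0.05.
The dominant spike at lag 2 indicates a seasonal period of 2.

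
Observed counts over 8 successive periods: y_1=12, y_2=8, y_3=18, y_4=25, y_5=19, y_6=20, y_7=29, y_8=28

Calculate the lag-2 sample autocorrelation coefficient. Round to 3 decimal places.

Mean ȳ = (12 + 8 + 18 + 25 + 19 + 20 + 29 + 28)/8 = 19.8750
Numerator Σ_{t=1}^{6}(y_t−ȳ)(y_{t+2}−ȳ) = -50.7813
Denominator Σ(y_t−ȳ)² = 382.8750
r_2 = -50.7813 / 382.8750 = -0.133

-0.133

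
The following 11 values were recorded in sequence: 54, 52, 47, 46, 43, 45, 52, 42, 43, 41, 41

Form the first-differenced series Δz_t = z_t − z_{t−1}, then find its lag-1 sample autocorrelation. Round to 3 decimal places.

-0.400

First differences Δz: -2, -5, -1, -3, 2, 7, -10, 1, -2, 0
Mean of differences = -1.3000
Numerator Σ(Δz_t−Δz̄)(Δz_{t+1}−Δz̄) = -71.9900
Denominator Σ(Δz_t−Δz̄)² = 180.1000
r_1(Δz) = -71.9900 / 180.1000 = -0.400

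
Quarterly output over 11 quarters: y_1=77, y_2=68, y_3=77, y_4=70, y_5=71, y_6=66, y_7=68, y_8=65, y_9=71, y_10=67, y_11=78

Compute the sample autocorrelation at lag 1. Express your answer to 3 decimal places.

-0.192

Mean ȳ = (77 + 68 + 77 + 70 + 71 + 66 + 68 + 65 + 71 + 67 + 78)/11 = 70.7273
Numerator Σ_{t=1}^{10}(y_t−ȳ)(y_{t+1}−ȳ) = -41.4380
Denominator Σ(y_t−ȳ)² = 216.1818
r_1 = -41.4380 / 216.1818 = -0.192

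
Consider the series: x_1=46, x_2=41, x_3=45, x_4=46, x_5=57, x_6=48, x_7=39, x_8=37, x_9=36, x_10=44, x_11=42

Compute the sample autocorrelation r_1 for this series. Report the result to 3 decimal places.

Mean x̄ = (46 + 41 + 45 + 46 + 57 + 48 + 39 + 37 + 36 + 44 + 42)/11 = 43.7273
Numerator Σ_{t=1}^{10}(x_t−x̄)(x_{t+1}−x̄) = 141.1074
Denominator Σ(x_t−x̄)² = 344.1818
r_1 = 141.1074 / 344.1818 = 0.410

0.410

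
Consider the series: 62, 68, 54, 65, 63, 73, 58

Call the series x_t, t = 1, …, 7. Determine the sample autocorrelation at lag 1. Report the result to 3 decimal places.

-0.511

Mean x̄ = (62 + 68 + 54 + 65 + 63 + 73 + 58)/7 = 63.2857
Deviations from mean: -1.2857, 4.7143, -9.2857, 1.7143, -0.2857, 9.7143, -5.2857
Numerator Σ_{t=1}^{6}(x_t−x̄)(x_{t+1}−x̄) = -120.3673
Denominator Σ(x_t−x̄)² = 235.4286
r_1 = -120.3673 / 235.4286 = -0.511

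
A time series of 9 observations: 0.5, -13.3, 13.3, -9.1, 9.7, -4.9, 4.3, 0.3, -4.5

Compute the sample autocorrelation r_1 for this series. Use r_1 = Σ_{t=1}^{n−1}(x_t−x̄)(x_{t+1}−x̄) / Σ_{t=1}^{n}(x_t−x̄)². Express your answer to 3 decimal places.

-0.779

Mean x̄ = (0.5 − 13.3 + 13.3 − 9.1 + 9.7 − 4.9 + 4.3 + 0.3 − 4.5)/9 = -0.4111
Numerator Σ_{t=1}^{8}(x_t−x̄)(x_{t+1}−x̄) = -461.5457
Denominator Σ(x_t−x̄)² = 592.2489
r_1 = -461.5457 / 592.2489 = -0.779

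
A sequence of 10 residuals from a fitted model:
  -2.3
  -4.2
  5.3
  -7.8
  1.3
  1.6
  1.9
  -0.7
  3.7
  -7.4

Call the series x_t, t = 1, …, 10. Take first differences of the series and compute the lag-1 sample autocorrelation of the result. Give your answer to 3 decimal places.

First differences Δx: -1.9, 9.5, -13.1, 9.1, 0.3, 0.3, -2.6, 4.4, -11.1
Mean of differences = -0.5667
Numerator Σ(Δx_t−Δx̄)(Δx_{t+1}−Δx̄) = -315.7944
Denominator Σ(Δx_t−Δx̄)² = 494.9000
r_1(Δx) = -315.7944 / 494.9000 = -0.638

-0.638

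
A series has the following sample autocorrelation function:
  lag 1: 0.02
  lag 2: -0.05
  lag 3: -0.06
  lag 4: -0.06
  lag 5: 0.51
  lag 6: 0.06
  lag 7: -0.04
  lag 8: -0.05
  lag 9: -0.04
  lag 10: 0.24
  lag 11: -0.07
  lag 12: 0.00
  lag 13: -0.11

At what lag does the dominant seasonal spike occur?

5

The largest autocorrelation is r_5 = 0.51, with a weaker echo at lag 10 (0.24); the remaining lags stay at or below 0.06.
The dominant spike at lag 5 indicates a seasonal period of 5.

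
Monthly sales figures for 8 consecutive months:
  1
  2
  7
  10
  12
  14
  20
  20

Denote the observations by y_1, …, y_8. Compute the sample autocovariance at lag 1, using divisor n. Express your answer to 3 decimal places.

Mean ȳ = (1 + 2 + 7 + 10 + 12 + 14 + 20 + 20)/8 = 10.7500
Σ_{t=1}^{7}(y_t−ȳ)(y_{t+1}−ȳ) = 239.6875
γ_1 = 239.6875 / 8 = 29.961

29.961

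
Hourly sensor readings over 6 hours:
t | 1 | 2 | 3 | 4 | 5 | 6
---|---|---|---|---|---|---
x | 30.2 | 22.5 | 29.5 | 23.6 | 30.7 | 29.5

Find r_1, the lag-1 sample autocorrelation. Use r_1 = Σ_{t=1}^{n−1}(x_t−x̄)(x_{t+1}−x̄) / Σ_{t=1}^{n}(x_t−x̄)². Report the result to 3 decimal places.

Mean x̄ = (30.2 + 22.5 + 29.5 + 23.6 + 30.7 + 29.5)/6 = 27.6667
Deviations from mean: 2.5333, -5.1667, 1.8333, -4.0667, 3.0333, 1.8333
Σ(x_t−x̄)(x_{t+1}−x̄) = (-13.0889) + (-9.4722) + (-7.4556) + (-12.3356) + (5.5611) = -36.7911
Denominator Σ(x_t−x̄)² = 65.5733
r_1 = -36.7911 / 65.5733 = -0.561

-0.561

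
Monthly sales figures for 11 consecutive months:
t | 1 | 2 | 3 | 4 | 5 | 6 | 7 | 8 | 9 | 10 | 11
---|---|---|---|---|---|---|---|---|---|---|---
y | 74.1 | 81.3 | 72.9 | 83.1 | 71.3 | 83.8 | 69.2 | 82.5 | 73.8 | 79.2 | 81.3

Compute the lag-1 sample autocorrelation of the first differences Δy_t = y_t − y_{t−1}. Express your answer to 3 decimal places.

First differences Δy: 7.2, -8.4, 10.2, -11.8, 12.5, -14.6, 13.3, -8.7, 5.4, 2.1
Mean of differences = 0.7200
Numerator Σ(Δy_t−Δȳ)(Δy_{t+1}−Δȳ) = -941.0564
Denominator Σ(Δy_t−Δȳ)² = 1016.0560
r_1(Δy) = -941.0564 / 1016.0560 = -0.926

-0.926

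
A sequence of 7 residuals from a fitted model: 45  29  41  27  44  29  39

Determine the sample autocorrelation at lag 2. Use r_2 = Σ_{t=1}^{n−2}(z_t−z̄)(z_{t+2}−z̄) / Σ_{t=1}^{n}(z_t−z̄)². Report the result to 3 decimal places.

Mean z̄ = (45 + 29 + 41 + 27 + 44 + 29 + 39)/7 = 36.2857
Deviations from mean: 8.7143, -7.2857, 4.7143, -9.2857, 7.7143, -7.2857, 2.7143
Σ(z_t−z̄)(z_{t+2}−z̄) = (41.0816) + (67.6531) + (36.3673) + (67.6531) + (20.9388) = 233.6939
Denominator Σ(z_t−z̄)² = 357.4286
r_2 = 233.6939 / 357.4286 = 0.654

0.654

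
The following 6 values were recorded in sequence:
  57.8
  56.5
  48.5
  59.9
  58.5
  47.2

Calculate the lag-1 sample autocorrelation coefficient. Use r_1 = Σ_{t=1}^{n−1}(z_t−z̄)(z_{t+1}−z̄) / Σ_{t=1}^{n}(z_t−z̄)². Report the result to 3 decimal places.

-0.313

Mean z̄ = (57.8 + 56.5 + 48.5 + 59.9 + 58.5 + 47.2)/6 = 54.7333
Deviations from mean: 3.0667, 1.7667, -6.2333, 5.1667, 3.7667, -7.5333
Numerator Σ_{t=1}^{5}(z_t−z̄)(z_{t+1}−z̄) = -46.7144
Denominator Σ(z_t−z̄)² = 149.0133
r_1 = -46.7144 / 149.0133 = -0.313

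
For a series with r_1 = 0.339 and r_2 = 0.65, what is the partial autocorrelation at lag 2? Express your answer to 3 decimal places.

0.605

φ_{22} = (r_2 − r_1²) / (1 − r_1²)
r_1² = (0.339)² = 0.114921
Numerator = 0.65 − 0.1149 = 0.5351; denominator = 1 − 0.1149 = 0.8851
φ_{22} = 0.5351 / 0.8851 = 0.605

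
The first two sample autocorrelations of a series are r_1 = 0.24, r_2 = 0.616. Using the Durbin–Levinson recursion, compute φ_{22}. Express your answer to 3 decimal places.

0.593

φ_{22} = (r_2 − r_1²) / (1 − r_1²)
r_1² = (0.24)² = 0.0576
Numerator = 0.616 − 0.0576 = 0.5584; denominator = 1 − 0.0576 = 0.9424
φ_{22} = 0.5584 / 0.9424 = 0.593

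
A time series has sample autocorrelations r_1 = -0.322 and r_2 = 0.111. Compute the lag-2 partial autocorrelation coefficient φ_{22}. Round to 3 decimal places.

0.008

φ_{22} = (r_2 − r_1²) / (1 − r_1²)
r_1² = (-0.322)² = 0.103684
Numerator = 0.111 − 0.1037 = 0.0073; denominator = 1 − 0.1037 = 0.8963
φ_{22} = 0.0073 / 0.8963 = 0.008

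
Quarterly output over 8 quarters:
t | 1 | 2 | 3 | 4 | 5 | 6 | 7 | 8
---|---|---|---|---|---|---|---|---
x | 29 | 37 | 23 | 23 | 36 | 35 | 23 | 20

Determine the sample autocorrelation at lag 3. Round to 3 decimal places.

-0.024

Mean x̄ = (29 + 37 + 23 + 23 + 36 + 35 + 23 + 20)/8 = 28.2500
Σ(x_t−x̄)(x_{t+3}−x̄) = (-3.9375) + (67.8125) + (-35.4375) + (27.5625) + (-63.9375) = -7.9375
Denominator Σ(x_t−x̄)² = 333.5000
r_3 = -7.9375 / 333.5000 = -0.024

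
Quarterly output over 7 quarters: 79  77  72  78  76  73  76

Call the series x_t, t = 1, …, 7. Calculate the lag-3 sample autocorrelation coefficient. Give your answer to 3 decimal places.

Mean x̄ = (79 + 77 + 72 + 78 + 76 + 73 + 76)/7 = 75.8571
Deviations from mean: 3.1429, 1.1429, -3.8571, 2.1429, 0.1429, -2.8571, 0.1429
Σ(x_t−x̄)(x_{t+3}−x̄) = (6.7347) + (0.1633) + (11.0204) + (0.3061) = 18.2245
Denominator Σ(x_t−x̄)² = 38.8571
r_3 = 18.2245 / 38.8571 = 0.469

0.469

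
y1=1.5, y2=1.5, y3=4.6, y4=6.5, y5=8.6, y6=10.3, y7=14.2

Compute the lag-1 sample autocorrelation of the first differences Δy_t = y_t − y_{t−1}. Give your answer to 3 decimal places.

First differences Δy: 0.0, 3.1, 1.9, 2.1, 1.7, 3.9
Mean of differences = 2.1167
Numerator Σ(Δy_t−Δȳ)(Δy_{t+1}−Δȳ) = -3.0269
Denominator Σ(Δy_t−Δȳ)² = 8.8483
r_1(Δy) = -3.0269 / 8.8483 = -0.342

-0.342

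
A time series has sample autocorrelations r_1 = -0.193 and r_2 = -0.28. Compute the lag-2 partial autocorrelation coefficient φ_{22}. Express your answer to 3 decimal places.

φ_{22} = (r_2 − r_1²) / (1 − r_1²)
r_1² = (-0.193)² = 0.037249
Numerator = -0.28 − 0.0372 = -0.3172; denominator = 1 − 0.0372 = 0.9628
φ_{22} = -0.3172 / 0.9628 = -0.330

-0.330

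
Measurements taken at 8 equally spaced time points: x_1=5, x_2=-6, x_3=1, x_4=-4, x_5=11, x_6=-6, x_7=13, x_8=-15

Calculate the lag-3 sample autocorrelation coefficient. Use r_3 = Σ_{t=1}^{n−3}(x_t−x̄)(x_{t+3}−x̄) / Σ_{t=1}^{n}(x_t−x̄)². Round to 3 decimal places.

Mean x̄ = (5 − 6 + 1 − 4 + 11 − 6 + 13 − 15)/8 = -0.1250
Deviations from mean: 5.1250, -5.8750, 1.1250, -3.8750, 11.1250, -5.8750, 13.1250, -14.8750
Σ(x_t−x̄)(x_{t+3}−x̄) = (-19.8594) + (-65.3594) + (-6.6094) + (-50.8594) + (-165.4844) = -308.1719
Denominator Σ(x_t−x̄)² = 628.8750
r_3 = -308.1719 / 628.8750 = -0.490

-0.490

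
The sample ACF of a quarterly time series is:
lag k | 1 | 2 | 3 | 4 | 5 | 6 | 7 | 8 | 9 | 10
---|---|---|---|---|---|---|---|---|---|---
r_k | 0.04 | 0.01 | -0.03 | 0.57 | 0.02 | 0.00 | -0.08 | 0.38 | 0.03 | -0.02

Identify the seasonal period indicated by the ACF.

The largest autocorrelation is r_4 = 0.57, with a weaker echo at lag 8 (0.38); the remaining lags stay at or below 0.04.
The dominant spike at lag 4 indicates a seasonal period of 4.

4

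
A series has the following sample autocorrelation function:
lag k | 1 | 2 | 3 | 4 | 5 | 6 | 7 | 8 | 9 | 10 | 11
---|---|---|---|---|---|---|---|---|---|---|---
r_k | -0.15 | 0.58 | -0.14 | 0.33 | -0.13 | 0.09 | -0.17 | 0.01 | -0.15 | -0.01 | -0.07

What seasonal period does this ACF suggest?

2

The largest autocorrelation is r_2 = 0.58, with a weaker echo at lag 4 (0.33); the remaining lags stay at or below 0.09.
The dominant spike at lag 2 indicates a seasonal period of 2.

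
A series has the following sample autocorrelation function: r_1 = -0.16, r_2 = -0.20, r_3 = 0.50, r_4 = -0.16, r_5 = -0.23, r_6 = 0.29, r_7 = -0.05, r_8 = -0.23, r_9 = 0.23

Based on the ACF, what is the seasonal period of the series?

3

The largest autocorrelation is r_3 = 0.50, with weaker echoes at lags 6 (0.29) and 9 (0.23); the remaining lags stay at or below -0.05.
The dominant spike at lag 3 indicates a seasonal period of 3.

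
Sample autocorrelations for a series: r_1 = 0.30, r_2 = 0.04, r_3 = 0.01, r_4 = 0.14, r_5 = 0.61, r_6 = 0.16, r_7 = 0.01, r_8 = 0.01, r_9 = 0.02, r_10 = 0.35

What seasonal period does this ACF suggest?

The largest autocorrelation is r_5 = 0.61, with a weaker echo at lag 10 (0.35); the remaining lags stay at or below 0.30. The elevated value at lag 1 (0.30), dropping to 0.04 at lag 2, reflects decaying short-term dependence rather than seasonality.
The dominant spike at lag 5 indicates a seasonal period of 5.

5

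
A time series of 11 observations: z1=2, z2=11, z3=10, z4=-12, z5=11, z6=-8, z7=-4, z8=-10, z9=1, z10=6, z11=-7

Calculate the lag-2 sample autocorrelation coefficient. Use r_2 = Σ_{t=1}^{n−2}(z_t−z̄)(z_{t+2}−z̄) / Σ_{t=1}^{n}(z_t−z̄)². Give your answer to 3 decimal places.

0.078

Mean z̄ = (2 + 11 + 10 − 12 + 11 − 8 − 4 − 10 + 1 + 6 − 7)/11 = 0.0000
Numerator Σ_{t=1}^{9}(z_t−z̄)(z_{t+2}−z̄) = 59.0000
Denominator Σ(z_t−z̄)² = 756.0000
r_2 = 59.0000 / 756.0000 = 0.078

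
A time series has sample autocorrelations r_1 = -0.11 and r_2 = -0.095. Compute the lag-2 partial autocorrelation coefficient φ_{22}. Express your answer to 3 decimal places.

-0.108

φ_{22} = (r_2 − r_1²) / (1 − r_1²)
r_1² = (-0.11)² = 0.0121
Numerator = -0.095 − 0.0121 = -0.1071; denominator = 1 − 0.0121 = 0.9879
φ_{22} = -0.1071 / 0.9879 = -0.108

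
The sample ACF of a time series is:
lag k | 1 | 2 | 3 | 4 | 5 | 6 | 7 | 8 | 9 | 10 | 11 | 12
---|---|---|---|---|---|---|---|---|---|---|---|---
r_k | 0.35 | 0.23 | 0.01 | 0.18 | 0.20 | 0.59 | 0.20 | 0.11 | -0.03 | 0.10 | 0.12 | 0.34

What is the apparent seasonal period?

The largest autocorrelation is r_6 = 0.59; the remaining lags stay at or below 0.35. The elevated value at lag 1 (0.35), dropping to 0.23 at lag 2, reflects decaying short-term dependence rather than seasonality.
The dominant spike at lag 6 indicates a seasonal period of 6.

6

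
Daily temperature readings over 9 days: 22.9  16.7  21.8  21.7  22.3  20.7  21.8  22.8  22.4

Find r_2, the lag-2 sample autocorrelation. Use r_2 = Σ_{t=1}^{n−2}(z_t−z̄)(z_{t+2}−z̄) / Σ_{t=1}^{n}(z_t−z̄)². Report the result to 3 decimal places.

-0.033

Mean z̄ = (22.9 + 16.7 + 21.8 + 21.7 + 22.3 + 20.7 + 21.8 + 22.8 + 22.4)/9 = 21.4556
Σ(z_t−z̄)(z_{t+2}−z̄) = (0.4975) + (-1.1625) + (0.2909) + (-0.1847) + (0.2909) + (-1.0158) + (0.3253) = -0.9584
Denominator Σ(z_t−z̄)² = 28.9822
r_2 = -0.9584 / 28.9822 = -0.033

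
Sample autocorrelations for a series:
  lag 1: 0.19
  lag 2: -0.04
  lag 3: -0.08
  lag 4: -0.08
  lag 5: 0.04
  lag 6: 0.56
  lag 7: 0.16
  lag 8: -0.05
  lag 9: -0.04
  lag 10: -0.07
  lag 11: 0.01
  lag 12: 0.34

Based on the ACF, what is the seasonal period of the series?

6

The largest autocorrelation is r_6 = 0.56, with a weaker echo at lag 12 (0.34); the remaining lags stay at or below 0.19.
The dominant spike at lag 6 indicates a seasonal period of 6.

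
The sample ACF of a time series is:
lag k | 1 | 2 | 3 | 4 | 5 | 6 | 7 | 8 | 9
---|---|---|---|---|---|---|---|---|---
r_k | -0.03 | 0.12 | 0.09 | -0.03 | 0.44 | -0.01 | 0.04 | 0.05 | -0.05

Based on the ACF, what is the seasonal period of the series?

5

The largest autocorrelation is r_5 = 0.44; the remaining lags stay at or below 0.12.
The dominant spike at lag 5 indicates a seasonal period of 5.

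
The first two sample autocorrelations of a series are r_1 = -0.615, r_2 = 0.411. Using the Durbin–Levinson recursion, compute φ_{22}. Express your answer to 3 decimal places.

0.053

φ_{22} = (r_2 − r_1²) / (1 − r_1²)
r_1² = (-0.615)² = 0.378225
Numerator = 0.411 − 0.3782 = 0.0328; denominator = 1 − 0.3782 = 0.6218
φ_{22} = 0.0328 / 0.6218 = 0.053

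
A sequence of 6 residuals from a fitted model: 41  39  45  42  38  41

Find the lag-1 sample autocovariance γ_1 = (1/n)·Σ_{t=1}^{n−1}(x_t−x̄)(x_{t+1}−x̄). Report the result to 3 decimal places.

Mean x̄ = (41 + 39 + 45 + 42 + 38 + 41)/6 = 41.0000
Σ_{t=1}^{5}(x_t−x̄)(x_{t+1}−x̄) = -7.0000
γ_1 = -7.0000 / 6 = -1.167

-1.167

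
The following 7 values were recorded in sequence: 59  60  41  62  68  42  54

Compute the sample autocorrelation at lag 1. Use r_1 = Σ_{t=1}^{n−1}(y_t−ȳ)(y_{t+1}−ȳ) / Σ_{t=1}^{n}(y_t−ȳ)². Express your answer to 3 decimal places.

-0.340

Mean ȳ = (59 + 60 + 41 + 62 + 68 + 42 + 54)/7 = 55.1429
Deviations from mean: 3.8571, 4.8571, -14.1429, 6.8571, 12.8571, -13.1429, -1.1429
Numerator Σ_{t=1}^{6}(y_t−ȳ)(y_{t+1}−ȳ) = -212.7347
Denominator Σ(y_t−ȳ)² = 624.8571
r_1 = -212.7347 / 624.8571 = -0.340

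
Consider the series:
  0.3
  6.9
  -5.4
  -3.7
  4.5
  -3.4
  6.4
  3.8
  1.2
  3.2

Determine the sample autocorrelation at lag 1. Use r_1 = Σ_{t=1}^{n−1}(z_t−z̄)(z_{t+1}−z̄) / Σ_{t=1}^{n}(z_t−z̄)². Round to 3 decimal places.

-0.307

Mean z̄ = (0.3 + 6.9 − 5.4 − 3.7 + 4.5 − 3.4 + 6.4 + 3.8 + 1.2 + 3.2)/10 = 1.3800
Numerator Σ_{t=1}^{9}(z_t−z̄)(z_{t+1}−z̄) = -52.3184
Denominator Σ(z_t−z̄)² = 170.3960
r_1 = -52.3184 / 170.3960 = -0.307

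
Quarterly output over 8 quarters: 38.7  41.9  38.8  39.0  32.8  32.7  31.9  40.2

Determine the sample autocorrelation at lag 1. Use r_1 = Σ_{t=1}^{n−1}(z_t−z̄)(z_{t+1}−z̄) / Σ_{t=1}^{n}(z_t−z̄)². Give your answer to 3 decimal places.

Mean z̄ = (38.7 + 41.9 + 38.8 + 39.0 + 32.8 + 32.7 + 31.9 + 40.2)/8 = 37.0000
Deviations from mean: 1.7000, 4.9000, 1.8000, 2.0000, -4.2000, -4.3000, -5.1000, 3.2000
Numerator Σ_{t=1}^{7}(z_t−z̄)(z_{t+1}−z̄) = 36.0200
Denominator Σ(z_t−z̄)² = 106.5200
r_1 = 36.0200 / 106.5200 = 0.338

0.338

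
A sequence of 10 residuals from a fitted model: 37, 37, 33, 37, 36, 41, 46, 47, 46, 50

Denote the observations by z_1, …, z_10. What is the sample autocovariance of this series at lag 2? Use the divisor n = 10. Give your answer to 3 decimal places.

14.200

Mean z̄ = (37 + 37 + 33 + 37 + 36 + 41 + 46 + 47 + 46 + 50)/10 = 41.0000
Σ_{t=1}^{8}(z_t−z̄)(z_{t+2}−z̄) = 142.0000
γ_2 = 142.0000 / 10 = 14.200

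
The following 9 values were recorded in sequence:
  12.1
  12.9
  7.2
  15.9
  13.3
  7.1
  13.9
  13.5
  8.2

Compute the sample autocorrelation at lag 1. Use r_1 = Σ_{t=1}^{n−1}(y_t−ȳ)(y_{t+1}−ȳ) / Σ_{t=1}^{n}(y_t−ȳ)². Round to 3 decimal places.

-0.440

Mean ȳ = (12.1 + 12.9 + 7.2 + 15.9 + 13.3 + 7.1 + 13.9 + 13.5 + 8.2)/9 = 11.5667
Numerator Σ_{t=1}^{8}(y_t−ȳ)(y_{t+1}−ȳ) = -36.6844
Denominator Σ(y_t−ȳ)² = 83.3800
r_1 = -36.6844 / 83.3800 = -0.440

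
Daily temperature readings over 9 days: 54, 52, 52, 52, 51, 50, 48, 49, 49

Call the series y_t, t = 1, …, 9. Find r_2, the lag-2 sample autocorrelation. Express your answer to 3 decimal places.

Mean ȳ = (54 + 52 + 52 + 52 + 51 + 50 + 48 + 49 + 49)/9 = 50.7778
Σ(y_t−ȳ)(y_{t+2}−ȳ) = (3.9383) + (1.4938) + (0.2716) + (-0.9506) + (-0.6173) + (1.3827) + (4.9383) = 10.4568
Denominator Σ(y_t−ȳ)² = 29.5556
r_2 = 10.4568 / 29.5556 = 0.354

0.354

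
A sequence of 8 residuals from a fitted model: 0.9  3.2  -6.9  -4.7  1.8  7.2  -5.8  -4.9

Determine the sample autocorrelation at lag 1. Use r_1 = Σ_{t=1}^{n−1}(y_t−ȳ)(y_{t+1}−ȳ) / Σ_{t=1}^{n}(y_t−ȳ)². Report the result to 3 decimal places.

-0.016

Mean ȳ = (0.9 + 3.2 − 6.9 − 4.7 + 1.8 + 7.2 − 5.8 − 4.9)/8 = -1.1500
Deviations from mean: 2.0500, 4.3500, -5.7500, -3.5500, 2.9500, 8.3500, -4.6500, -3.7500
Σ(y_t−ȳ)(y_{t+1}−ȳ) = (8.9175) + (-25.0125) + (20.4125) + (-10.4725) + (24.6325) + (-38.8275) + (17.4375) = -2.9125
Denominator Σ(y_t−ȳ)² = 182.9000
r_1 = -2.9125 / 182.9000 = -0.016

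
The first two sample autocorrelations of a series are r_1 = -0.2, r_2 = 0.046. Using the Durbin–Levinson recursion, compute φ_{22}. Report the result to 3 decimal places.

φ_{22} = (r_2 − r_1²) / (1 − r_1²)
r_1² = (-0.2)² = 0.04
Numerator = 0.046 − 0.0400 = 0.0060; denominator = 1 − 0.0400 = 0.9600
φ_{22} = 0.0060 / 0.9600 = 0.006

0.006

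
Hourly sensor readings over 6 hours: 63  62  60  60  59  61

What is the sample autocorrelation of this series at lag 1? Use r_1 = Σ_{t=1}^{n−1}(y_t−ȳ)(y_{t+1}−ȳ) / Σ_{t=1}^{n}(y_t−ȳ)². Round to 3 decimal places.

Mean ȳ = (63 + 62 + 60 + 60 + 59 + 61)/6 = 60.8333
Deviations from mean: 2.1667, 1.1667, -0.8333, -0.8333, -1.8333, 0.1667
Σ(y_t−ȳ)(y_{t+1}−ȳ) = (2.5278) + (-0.9722) + (0.6944) + (1.5278) + (-0.3056) = 3.4722
Denominator Σ(y_t−ȳ)² = 10.8333
r_1 = 3.4722 / 10.8333 = 0.321

0.321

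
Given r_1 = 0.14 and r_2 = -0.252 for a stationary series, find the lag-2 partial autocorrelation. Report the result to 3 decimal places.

-0.277

φ_{22} = (r_2 − r_1²) / (1 − r_1²)
r_1² = (0.14)² = 0.0196
Numerator = -0.252 − 0.0196 = -0.2716; denominator = 1 − 0.0196 = 0.9804
φ_{22} = -0.2716 / 0.9804 = -0.277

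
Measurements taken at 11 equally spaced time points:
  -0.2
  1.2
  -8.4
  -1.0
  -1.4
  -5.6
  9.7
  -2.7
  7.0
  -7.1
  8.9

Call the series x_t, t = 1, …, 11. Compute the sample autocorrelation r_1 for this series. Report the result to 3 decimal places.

-0.530

Mean x̄ = (-0.2 + 1.2 − 8.4 − 1.0 − 1.4 − 5.6 + 9.7 − 2.7 + 7.0 − 7.1 + 8.9)/11 = 0.0364
Numerator Σ_{t=1}^{10}(x_t−x̄)(x_{t+1}−x̄) = -204.6795
Denominator Σ(x_t−x̄)² = 386.3455
r_1 = -204.6795 / 386.3455 = -0.530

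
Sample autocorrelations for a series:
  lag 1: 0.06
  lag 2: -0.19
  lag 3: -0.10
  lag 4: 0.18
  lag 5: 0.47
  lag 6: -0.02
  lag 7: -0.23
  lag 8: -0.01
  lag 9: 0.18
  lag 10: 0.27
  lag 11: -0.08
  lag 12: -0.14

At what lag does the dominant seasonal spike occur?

5

The largest autocorrelation is r_5 = 0.47, with a weaker echo at lag 10 (0.27); the remaining lags stay at or below 0.18.
The dominant spike at lag 5 indicates a seasonal period of 5.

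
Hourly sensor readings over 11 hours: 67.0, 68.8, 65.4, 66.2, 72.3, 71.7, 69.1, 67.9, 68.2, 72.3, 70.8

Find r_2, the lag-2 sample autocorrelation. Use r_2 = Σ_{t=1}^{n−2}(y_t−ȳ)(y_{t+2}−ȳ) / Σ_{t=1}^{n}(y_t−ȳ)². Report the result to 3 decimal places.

Mean ȳ = (67.0 + 68.8 + 65.4 + 66.2 + 72.3 + 71.7 + 69.1 + 67.9 + 68.2 + 72.3 + 70.8)/11 = 69.0636
Numerator Σ_{t=1}^{9}(y_t−ȳ)(y_{t+2}−ȳ) = -19.3381
Denominator Σ(y_t−ȳ)² = 58.9655
r_2 = -19.3381 / 58.9655 = -0.328

-0.328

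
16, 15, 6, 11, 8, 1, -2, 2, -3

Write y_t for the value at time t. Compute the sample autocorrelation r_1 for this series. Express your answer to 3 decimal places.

0.500

Mean ȳ = (16 + 15 + 6 + 11 + 8 + 1 − 2 + 2 − 3)/9 = 6.0000
Numerator Σ_{t=1}^{8}(y_t−ȳ)(y_{t+1}−ȳ) = 198.0000
Denominator Σ(y_t−ȳ)² = 396.0000
r_1 = 198.0000 / 396.0000 = 0.500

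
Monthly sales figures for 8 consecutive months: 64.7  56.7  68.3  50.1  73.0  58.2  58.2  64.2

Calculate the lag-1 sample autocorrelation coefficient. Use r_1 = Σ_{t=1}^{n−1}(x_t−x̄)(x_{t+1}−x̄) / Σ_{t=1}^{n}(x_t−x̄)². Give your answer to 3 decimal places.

-0.788

Mean x̄ = (64.7 + 56.7 + 68.3 + 50.1 + 73.0 + 58.2 + 58.2 + 64.2)/8 = 61.6750
Deviations from mean: 3.0250, -4.9750, 6.6250, -11.5750, 11.3250, -3.4750, -3.4750, 2.5250
Σ(x_t−x̄)(x_{t+1}−x̄) = (-15.0494) + (-32.9594) + (-76.6844) + (-131.0869) + (-39.3544) + (12.0756) + (-8.7744) = -291.8331
Denominator Σ(x_t−x̄)² = 370.5550
r_1 = -291.8331 / 370.5550 = -0.788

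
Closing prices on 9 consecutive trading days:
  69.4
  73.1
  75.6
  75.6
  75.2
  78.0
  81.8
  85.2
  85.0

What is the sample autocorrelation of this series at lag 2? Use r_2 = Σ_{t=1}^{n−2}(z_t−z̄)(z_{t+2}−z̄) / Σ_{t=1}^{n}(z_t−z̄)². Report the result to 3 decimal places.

0.231

Mean z̄ = (69.4 + 73.1 + 75.6 + 75.6 + 75.2 + 78.0 + 81.8 + 85.2 + 85.0)/9 = 77.6556
Σ(z_t−z̄)(z_{t+2}−z̄) = (16.9698) + (9.3642) + (5.0475) + (-0.7080) + (-10.1769) + (2.5986) + (30.4386) = 53.5338
Denominator Σ(z_t−z̄)² = 231.5422
r_2 = 53.5338 / 231.5422 = 0.231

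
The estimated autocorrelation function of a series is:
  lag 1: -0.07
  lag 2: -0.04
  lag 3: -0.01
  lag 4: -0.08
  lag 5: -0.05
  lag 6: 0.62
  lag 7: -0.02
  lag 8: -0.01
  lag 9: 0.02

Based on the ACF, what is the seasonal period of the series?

The largest autocorrelation is r_6 = 0.62; the remaining lags stay at or below 0.02.
The dominant spike at lag 6 indicates a seasonal period of 6.

6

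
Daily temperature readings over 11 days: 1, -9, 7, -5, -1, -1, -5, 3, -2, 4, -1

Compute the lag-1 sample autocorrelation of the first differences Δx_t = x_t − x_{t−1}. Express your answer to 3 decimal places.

-0.777

First differences Δx: -10, 16, -12, 4, 0, -4, 8, -5, 6, -5
Mean of differences = -0.2000
Numerator Σ(Δx_t−Δx̄)(Δx_{t+1}−Δx̄) = -529.4400
Denominator Σ(Δx_t−Δx̄)² = 681.6000
r_1(Δx) = -529.4400 / 681.6000 = -0.777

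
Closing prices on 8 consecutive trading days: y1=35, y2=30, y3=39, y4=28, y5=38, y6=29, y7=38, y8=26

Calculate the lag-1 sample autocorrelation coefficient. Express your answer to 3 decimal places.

Mean ȳ = (35 + 30 + 39 + 28 + 38 + 29 + 38 + 26)/8 = 32.8750
Deviations from mean: 2.1250, -2.8750, 6.1250, -4.8750, 5.1250, -3.8750, 5.1250, -6.8750
Σ(y_t−ȳ)(y_{t+1}−ȳ) = (-6.1094) + (-17.6094) + (-29.8594) + (-24.9844) + (-19.8594) + (-19.8594) + (-35.2344) = -153.5156
Denominator Σ(y_t−ȳ)² = 188.8750
r_1 = -153.5156 / 188.8750 = -0.813

-0.813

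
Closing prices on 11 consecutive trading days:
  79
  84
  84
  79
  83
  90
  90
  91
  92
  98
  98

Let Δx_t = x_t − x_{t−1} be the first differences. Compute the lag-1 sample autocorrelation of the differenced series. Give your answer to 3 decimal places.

First differences Δx: 5, 0, -5, 4, 7, 0, 1, 1, 6, 0
Mean of differences = 1.9000
Numerator Σ(Δx_t−Δx̄)(Δx_{t+1}−Δx̄) = -15.2100
Denominator Σ(Δx_t−Δx̄)² = 116.9000
r_1(Δx) = -15.2100 / 116.9000 = -0.130

-0.130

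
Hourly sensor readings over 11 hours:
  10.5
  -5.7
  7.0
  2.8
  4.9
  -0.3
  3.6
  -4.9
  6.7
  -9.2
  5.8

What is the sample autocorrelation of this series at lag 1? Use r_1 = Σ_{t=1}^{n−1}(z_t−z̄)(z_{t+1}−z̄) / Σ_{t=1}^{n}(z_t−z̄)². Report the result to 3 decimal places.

Mean z̄ = (10.5 − 5.7 + 7.0 + 2.8 + 4.9 − 0.3 + 3.6 − 4.9 + 6.7 − 9.2 + 5.8)/11 = 1.9273
Numerator Σ_{t=1}^{10}(z_t−z̄)(z_{t+1}−z̄) = -247.6080
Denominator Σ(z_t−z̄)² = 382.9618
r_1 = -247.6080 / 382.9618 = -0.647

-0.647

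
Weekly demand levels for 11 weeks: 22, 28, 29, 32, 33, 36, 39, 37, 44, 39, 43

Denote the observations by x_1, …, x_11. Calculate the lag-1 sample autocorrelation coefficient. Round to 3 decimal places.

Mean x̄ = (22 + 28 + 29 + 32 + 33 + 36 + 39 + 37 + 44 + 39 + 43)/11 = 34.7273
Numerator Σ_{t=1}^{10}(x_t−x̄)(x_{t+1}−x̄) = 253.4711
Denominator Σ(x_t−x̄)² = 448.1818
r_1 = 253.4711 / 448.1818 = 0.566

0.566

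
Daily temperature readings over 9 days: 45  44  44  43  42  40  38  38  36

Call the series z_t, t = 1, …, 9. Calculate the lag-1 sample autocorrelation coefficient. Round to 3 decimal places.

0.661

Mean z̄ = (45 + 44 + 44 + 43 + 42 + 40 + 38 + 38 + 36)/9 = 41.1111
Numerator Σ_{t=1}^{8}(z_t−z̄)(z_{t+1}−z̄) = 54.7654
Denominator Σ(z_t−z̄)² = 82.8889
r_1 = 54.7654 / 82.8889 = 0.661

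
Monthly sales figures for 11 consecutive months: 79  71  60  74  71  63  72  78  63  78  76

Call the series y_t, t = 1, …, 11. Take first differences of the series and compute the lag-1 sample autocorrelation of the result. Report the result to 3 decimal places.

First differences Δy: -8, -11, 14, -3, -8, 9, 6, -15, 15, -2
Mean of differences = -0.3000
Numerator Σ(Δy_t−Δȳ)(Δy_{t+1}−Δȳ) = -444.9900
Denominator Σ(Δy_t−Δȳ)² = 1024.1000
r_1(Δy) = -444.9900 / 1024.1000 = -0.435

-0.435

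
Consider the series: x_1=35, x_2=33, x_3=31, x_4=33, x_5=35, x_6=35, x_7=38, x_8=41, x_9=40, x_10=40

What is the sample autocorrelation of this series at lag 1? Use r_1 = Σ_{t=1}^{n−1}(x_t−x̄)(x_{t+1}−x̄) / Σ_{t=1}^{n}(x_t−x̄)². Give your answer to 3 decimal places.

Mean x̄ = (35 + 33 + 31 + 33 + 35 + 35 + 38 + 41 + 40 + 40)/10 = 36.1000
Numerator Σ_{t=1}^{9}(x_t−x̄)(x_{t+1}−x̄) = 81.1900
Denominator Σ(x_t−x̄)² = 106.9000
r_1 = 81.1900 / 106.9000 = 0.759

0.759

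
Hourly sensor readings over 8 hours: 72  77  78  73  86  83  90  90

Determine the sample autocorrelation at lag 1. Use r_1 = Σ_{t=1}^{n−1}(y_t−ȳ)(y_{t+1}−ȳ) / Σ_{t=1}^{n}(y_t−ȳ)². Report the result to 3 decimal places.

0.390

Mean ȳ = (72 + 77 + 78 + 73 + 86 + 83 + 90 + 90)/8 = 81.1250
Deviations from mean: -9.1250, -4.1250, -3.1250, -8.1250, 4.8750, 1.8750, 8.8750, 8.8750
Σ(y_t−ȳ)(y_{t+1}−ȳ) = (37.6406) + (12.8906) + (25.3906) + (-39.6094) + (9.1406) + (16.6406) + (78.7656) = 140.8594
Denominator Σ(y_t−ȳ)² = 360.8750
r_1 = 140.8594 / 360.8750 = 0.390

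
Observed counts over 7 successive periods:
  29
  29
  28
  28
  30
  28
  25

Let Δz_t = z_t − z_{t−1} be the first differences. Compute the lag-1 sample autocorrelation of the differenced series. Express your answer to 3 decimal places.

0.058

First differences Δz: 0, -1, 0, 2, -2, -3
Mean of differences = -0.6667
Numerator Σ(Δz_t−Δz̄)(Δz_{t+1}−Δz̄) = 0.8889
Denominator Σ(Δz_t−Δz̄)² = 15.3333
r_1(Δz) = 0.8889 / 15.3333 = 0.058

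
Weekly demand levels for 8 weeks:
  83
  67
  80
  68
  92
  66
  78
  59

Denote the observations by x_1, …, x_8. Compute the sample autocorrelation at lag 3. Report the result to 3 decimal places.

-0.630

Mean x̄ = (83 + 67 + 80 + 68 + 92 + 66 + 78 + 59)/8 = 74.1250
Σ(x_t−x̄)(x_{t+3}−x̄) = (-54.3594) + (-127.3594) + (-47.7344) + (-23.7344) + (-270.3594) = -523.5469
Denominator Σ(x_t−x̄)² = 830.8750
r_3 = -523.5469 / 830.8750 = -0.630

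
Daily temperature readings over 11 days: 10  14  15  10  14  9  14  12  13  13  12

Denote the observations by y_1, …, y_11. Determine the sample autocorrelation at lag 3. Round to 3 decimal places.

-0.157

Mean ȳ = (10 + 14 + 15 + 10 + 14 + 9 + 14 + 12 + 13 + 13 + 12)/11 = 12.3636
Numerator Σ_{t=1}^{8}(y_t−ȳ)(y_{t+3}−ȳ) = -6.0331
Denominator Σ(y_t−ȳ)² = 38.5455
r_3 = -6.0331 / 38.5455 = -0.157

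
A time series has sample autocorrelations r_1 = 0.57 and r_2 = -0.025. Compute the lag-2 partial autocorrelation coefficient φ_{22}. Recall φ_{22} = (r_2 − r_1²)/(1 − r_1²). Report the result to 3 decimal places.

-0.518

φ_{22} = (r_2 − r_1²) / (1 − r_1²)
r_1² = (0.57)² = 0.3249
Numerator = -0.025 − 0.3249 = -0.3499; denominator = 1 − 0.3249 = 0.6751
φ_{22} = -0.3499 / 0.6751 = -0.518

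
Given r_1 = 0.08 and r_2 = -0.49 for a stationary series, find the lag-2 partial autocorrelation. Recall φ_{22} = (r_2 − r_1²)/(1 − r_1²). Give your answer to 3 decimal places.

φ_{22} = (r_2 − r_1²) / (1 − r_1²)
r_1² = (0.08)² = 0.0064
Numerator = -0.49 − 0.0064 = -0.4964; denominator = 1 − 0.0064 = 0.9936
φ_{22} = -0.4964 / 0.9936 = -0.500

-0.500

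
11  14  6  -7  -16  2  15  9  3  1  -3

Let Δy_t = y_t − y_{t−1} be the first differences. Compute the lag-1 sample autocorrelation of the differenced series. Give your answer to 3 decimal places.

0.255

First differences Δy: 3, -8, -13, -9, 18, 13, -6, -6, -2, -4
Mean of differences = -1.4000
Numerator Σ(Δy_t−Δȳ)(Δy_{t+1}−Δȳ) = 226.8400
Denominator Σ(Δy_t−Δȳ)² = 888.4000
r_1(Δy) = 226.8400 / 888.4000 = 0.255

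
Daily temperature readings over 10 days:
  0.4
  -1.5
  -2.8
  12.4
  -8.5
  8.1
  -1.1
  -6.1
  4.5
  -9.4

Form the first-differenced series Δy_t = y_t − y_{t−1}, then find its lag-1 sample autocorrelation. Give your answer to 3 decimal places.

First differences Δy: -1.9, -1.3, 15.2, -20.9, 16.6, -9.2, -5.0, 10.6, -13.9
Mean of differences = -1.0889
Numerator Σ(Δy_t−Δȳ)(Δy_{t+1}−Δȳ) = -983.6223
Denominator Σ(Δy_t−Δȳ)² = 1353.2489
r_1(Δy) = -983.6223 / 1353.2489 = -0.727

-0.727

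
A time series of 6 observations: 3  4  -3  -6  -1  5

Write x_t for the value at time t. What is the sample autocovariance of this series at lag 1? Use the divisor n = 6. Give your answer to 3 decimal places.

3.481

Mean x̄ = (3 + 4 − 3 − 6 − 1 + 5)/6 = 0.3333
Σ_{t=1}^{5}(x_t−x̄)(x_{t+1}−x̄) = 20.8889
γ_1 = 20.8889 / 6 = 3.481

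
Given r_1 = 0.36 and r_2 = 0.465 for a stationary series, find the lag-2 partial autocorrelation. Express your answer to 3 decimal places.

φ_{22} = (r_2 − r_1²) / (1 − r_1²)
r_1² = (0.36)² = 0.1296
Numerator = 0.465 − 0.1296 = 0.3354; denominator = 1 − 0.1296 = 0.8704
φ_{22} = 0.3354 / 0.8704 = 0.385

0.385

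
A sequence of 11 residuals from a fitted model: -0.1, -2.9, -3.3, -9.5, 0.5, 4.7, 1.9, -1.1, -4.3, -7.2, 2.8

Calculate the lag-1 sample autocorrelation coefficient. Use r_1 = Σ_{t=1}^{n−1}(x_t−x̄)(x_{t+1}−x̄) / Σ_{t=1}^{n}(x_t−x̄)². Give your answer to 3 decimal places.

0.124

Mean x̄ = (-0.1 − 2.9 − 3.3 − 9.5 + 0.5 + 4.7 + 1.9 − 1.1 − 4.3 − 7.2 + 2.8)/11 = -1.6818
Numerator Σ_{t=1}^{10}(x_t−x̄)(x_{t+1}−x̄) = 22.6969
Denominator Σ(x_t−x̄)² = 183.7764
r_1 = 22.6969 / 183.7764 = 0.124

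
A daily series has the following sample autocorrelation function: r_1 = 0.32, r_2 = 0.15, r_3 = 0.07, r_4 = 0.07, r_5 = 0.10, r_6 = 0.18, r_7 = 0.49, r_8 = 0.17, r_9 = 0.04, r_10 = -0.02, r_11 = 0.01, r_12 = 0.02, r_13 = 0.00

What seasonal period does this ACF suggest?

The largest autocorrelation is r_7 = 0.49; the remaining lags stay at or below 0.32. The elevated value at lag 1 (0.32), dropping to 0.15 at lag 2, reflects decaying short-term dependence rather than seasonality.
The dominant spike at lag 7 indicates a seasonal period of 7.

7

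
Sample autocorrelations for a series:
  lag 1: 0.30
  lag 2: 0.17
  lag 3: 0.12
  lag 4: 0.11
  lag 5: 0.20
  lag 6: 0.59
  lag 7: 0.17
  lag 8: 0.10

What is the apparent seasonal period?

6

The largest autocorrelation is r_6 = 0.59; the remaining lags stay at or below 0.30. The elevated value at lag 1 (0.30), dropping to 0.17 at lag 2, reflects decaying short-term dependence rather than seasonality.
The dominant spike at lag 6 indicates a seasonal period of 6.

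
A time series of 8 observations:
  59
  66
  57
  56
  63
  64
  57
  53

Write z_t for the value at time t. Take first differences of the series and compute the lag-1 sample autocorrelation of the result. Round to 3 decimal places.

First differences Δz: 7, -9, -1, 7, 1, -7, -4
Mean of differences = -0.8571
Numerator Σ(Δz_t−Δz̄)(Δz_{t+1}−Δz̄) = -41.4490
Denominator Σ(Δz_t−Δz̄)² = 240.8571
r_1(Δz) = -41.4490 / 240.8571 = -0.172

-0.172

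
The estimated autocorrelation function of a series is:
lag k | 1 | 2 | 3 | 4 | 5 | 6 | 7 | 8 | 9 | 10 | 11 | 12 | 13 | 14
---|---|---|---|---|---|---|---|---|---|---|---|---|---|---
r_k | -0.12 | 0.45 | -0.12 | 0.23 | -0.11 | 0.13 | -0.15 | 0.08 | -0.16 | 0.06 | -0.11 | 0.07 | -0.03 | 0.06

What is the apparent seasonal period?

2

The largest autocorrelation is r_2 = 0.45, with a weaker echo at lag 4 (0.23); the remaining lags stay at or below 0.13.
The dominant spike at lag 2 indicates a seasonal period of 2.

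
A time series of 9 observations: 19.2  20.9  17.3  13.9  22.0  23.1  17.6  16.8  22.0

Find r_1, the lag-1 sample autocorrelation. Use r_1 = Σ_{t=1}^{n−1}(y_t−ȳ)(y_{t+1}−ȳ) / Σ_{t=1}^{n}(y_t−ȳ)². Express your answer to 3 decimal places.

-0.084

Mean ȳ = (19.2 + 20.9 + 17.3 + 13.9 + 22.0 + 23.1 + 17.6 + 16.8 + 22.0)/9 = 19.2000
Numerator Σ_{t=1}^{8}(y_t−ȳ)(y_{t+1}−ȳ) = -6.2000
Denominator Σ(y_t−ȳ)² = 73.8000
r_1 = -6.2000 / 73.8000 = -0.084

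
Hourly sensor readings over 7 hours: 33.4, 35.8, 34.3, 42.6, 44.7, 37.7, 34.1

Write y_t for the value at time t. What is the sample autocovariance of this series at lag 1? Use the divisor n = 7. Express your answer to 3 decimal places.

Mean ȳ = (33.4 + 35.8 + 34.3 + 42.6 + 44.7 + 37.7 + 34.1)/7 = 37.5143
Deviations: -4.1143, -1.7143, -3.2143, 5.0857, 7.1857, 0.1857, -3.4143
Σ_{t=1}^{6}(y_t−ȳ)(y_{t+1}−ȳ) = 33.4612
γ_1 = 33.4612 / 7 = 4.780

4.780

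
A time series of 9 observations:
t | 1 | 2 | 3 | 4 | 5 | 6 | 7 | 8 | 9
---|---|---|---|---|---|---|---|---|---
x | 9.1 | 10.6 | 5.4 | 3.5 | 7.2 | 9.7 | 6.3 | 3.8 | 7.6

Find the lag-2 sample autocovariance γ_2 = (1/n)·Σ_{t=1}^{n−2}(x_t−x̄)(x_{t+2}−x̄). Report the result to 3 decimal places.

Mean x̄ = (9.1 + 10.6 + 5.4 + 3.5 + 7.2 + 9.7 + 6.3 + 3.8 + 7.6)/9 = 7.0222
Σ_{t=1}^{7}(x_t−x̄)(x_{t+2}−x̄) = -34.8665
γ_2 = -34.8665 / 9 = -3.874

-3.874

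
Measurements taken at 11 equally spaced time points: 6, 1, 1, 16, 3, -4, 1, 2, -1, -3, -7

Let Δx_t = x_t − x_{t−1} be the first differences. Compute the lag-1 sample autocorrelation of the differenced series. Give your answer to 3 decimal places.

First differences Δx: -5, 0, 15, -13, -7, 5, 1, -3, -2, -4
Mean of differences = -1.3000
Numerator Σ(Δx_t−Δx̄)(Δx_{t+1}−Δx̄) = -129.8900
Denominator Σ(Δx_t−Δx̄)² = 506.1000
r_1(Δx) = -129.8900 / 506.1000 = -0.257

-0.257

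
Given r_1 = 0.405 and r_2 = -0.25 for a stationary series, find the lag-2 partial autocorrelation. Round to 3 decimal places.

-0.495

φ_{22} = (r_2 − r_1²) / (1 − r_1²)
r_1² = (0.405)² = 0.164025
Numerator = -0.25 − 0.1640 = -0.4140; denominator = 1 − 0.1640 = 0.8360
φ_{22} = -0.4140 / 0.8360 = -0.495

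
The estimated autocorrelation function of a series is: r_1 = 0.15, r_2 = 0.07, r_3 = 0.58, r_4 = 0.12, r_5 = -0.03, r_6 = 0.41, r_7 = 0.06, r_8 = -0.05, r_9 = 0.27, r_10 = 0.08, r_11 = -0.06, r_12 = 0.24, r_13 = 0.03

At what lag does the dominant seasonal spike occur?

3

The largest autocorrelation is r_3 = 0.58, with weaker echoes at lags 6 (0.41), 9 (0.27) and 12 (0.24); the remaining lags stay at or below 0.15.
The dominant spike at lag 3 indicates a seasonal period of 3.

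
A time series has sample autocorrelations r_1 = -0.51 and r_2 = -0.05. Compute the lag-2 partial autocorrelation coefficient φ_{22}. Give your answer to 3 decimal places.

φ_{22} = (r_2 − r_1²) / (1 − r_1²)
r_1² = (-0.51)² = 0.2601
Numerator = -0.05 − 0.2601 = -0.3101; denominator = 1 − 0.2601 = 0.7399
φ_{22} = -0.3101 / 0.7399 = -0.419

-0.419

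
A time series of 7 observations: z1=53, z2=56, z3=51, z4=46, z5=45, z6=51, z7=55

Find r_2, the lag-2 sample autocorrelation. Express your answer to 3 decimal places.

Mean z̄ = (53 + 56 + 51 + 46 + 45 + 51 + 55)/7 = 51.0000
Deviations from mean: 2.0000, 5.0000, 0.0000, -5.0000, -6.0000, 0.0000, 4.0000
Σ(z_t−z̄)(z_{t+2}−z̄) = (0.0000) + (-25.0000) + (0.0000) + (0.0000) + (-24.0000) = -49.0000
Denominator Σ(z_t−z̄)² = 106.0000
r_2 = -49.0000 / 106.0000 = -0.462

-0.462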